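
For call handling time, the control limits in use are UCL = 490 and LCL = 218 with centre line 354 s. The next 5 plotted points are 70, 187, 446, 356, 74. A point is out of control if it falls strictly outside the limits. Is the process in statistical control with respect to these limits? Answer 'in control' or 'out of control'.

out of control

Compare each point to [218, 490]: sample 1 = 70 < LCL; sample 2 = 187 < LCL; sample 5 = 74 < LCL.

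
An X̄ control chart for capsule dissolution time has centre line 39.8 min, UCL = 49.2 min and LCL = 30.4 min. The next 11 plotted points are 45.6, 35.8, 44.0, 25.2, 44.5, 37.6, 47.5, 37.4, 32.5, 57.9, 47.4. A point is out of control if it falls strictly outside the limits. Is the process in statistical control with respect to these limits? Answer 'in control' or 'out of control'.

out of control

Compare each point to [30.4, 49.2]: sample 4 = 25.2 < LCL; sample 10 = 57.9 > UCL.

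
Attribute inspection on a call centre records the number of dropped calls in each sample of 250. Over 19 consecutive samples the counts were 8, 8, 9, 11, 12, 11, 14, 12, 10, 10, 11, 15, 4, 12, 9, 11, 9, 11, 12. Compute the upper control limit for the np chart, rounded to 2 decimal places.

p̄ = Σdᵢ / (k·n) = 199 / (19 × 250) = 0.04189
UCL = np̄ + 3·√(np̄(1−p̄)) = 10.4737 + 3 × √(10.4737×0.95811) = 10.4737 + 3 × 3.1678 = 19.9771

19.98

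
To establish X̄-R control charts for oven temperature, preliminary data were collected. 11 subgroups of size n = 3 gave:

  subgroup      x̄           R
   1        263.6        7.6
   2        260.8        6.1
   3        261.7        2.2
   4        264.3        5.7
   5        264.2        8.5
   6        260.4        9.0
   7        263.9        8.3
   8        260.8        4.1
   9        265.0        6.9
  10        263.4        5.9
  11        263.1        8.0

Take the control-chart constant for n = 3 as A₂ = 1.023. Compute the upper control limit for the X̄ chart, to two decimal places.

X̄̄ = (263.6 + 260.8 + 261.7 + 264.3 + 264.2 + 260.4 + 263.9 + 260.8 + 265.0 + 263.4 + 263.1) / 11 = 2891.2000 / 11 = 262.8364
R̄ = (7.6 + 6.1 + 2.2 + 5.7 + 8.5 + 9.0 + 8.3 + 4.1 + 6.9 + 5.9 + 8.0) / 11 = 72.3000 / 11 = 6.5727
UCL = X̄̄ + A₂·R̄ = 262.8364 + 1.023 × 6.5727 = 269.5603

269.56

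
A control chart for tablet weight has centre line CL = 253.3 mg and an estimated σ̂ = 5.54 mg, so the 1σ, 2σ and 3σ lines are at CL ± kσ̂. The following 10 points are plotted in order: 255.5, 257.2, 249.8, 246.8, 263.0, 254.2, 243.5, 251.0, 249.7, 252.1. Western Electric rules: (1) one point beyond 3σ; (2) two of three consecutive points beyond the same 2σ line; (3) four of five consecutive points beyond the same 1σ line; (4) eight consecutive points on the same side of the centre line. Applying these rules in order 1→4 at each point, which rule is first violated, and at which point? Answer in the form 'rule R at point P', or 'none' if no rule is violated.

Zone of each point (C = within 1σ̂, B = 1σ̂–2σ̂, A = 2σ̂–3σ̂, * = beyond 3σ̂; sign = side of CL): 1:+C, 2:+C, 3:-C, 4:-B, 5:+B, 6:+C, 7:-B, 8:-C, 9:-C, 10:-C
No rule fires across all 10 points.

none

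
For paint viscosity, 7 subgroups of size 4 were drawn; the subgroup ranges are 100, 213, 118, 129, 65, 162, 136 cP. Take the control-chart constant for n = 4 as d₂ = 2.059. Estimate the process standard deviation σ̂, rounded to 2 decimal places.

64.04

R̄ = (100 + 213 + 118 + 129 + 65 + 162 + 136) / 7 = 131.8571
σ̂ = R̄ / d₂ = 131.8571 / 2.059 = 64.0394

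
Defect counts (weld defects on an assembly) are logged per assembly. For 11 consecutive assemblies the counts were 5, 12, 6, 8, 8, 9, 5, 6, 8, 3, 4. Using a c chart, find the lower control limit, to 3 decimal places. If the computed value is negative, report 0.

c̄ = (5 + 12 + 6 + 8 + 8 + 9 + 5 + 6 + 8 + 3 + 4) / 11 = 74 / 11 = 6.7273
LCL = c̄ − 3√c̄ = 6.7273 − 3 × 2.5937 = -1.0538 → 0 (cannot be negative)

0.000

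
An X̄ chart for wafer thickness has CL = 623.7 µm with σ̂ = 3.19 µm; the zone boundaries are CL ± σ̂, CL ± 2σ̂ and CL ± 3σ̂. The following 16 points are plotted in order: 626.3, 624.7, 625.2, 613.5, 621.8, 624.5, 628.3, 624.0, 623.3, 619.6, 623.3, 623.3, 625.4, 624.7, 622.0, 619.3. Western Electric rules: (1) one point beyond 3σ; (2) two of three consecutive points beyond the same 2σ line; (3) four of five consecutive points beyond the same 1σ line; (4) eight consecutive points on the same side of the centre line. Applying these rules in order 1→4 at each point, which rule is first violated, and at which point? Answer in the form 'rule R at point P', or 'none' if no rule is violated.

Zone of each point (C = within 1σ̂, B = 1σ̂–2σ̂, A = 2σ̂–3σ̂, * = beyond 3σ̂; sign = side of CL): 1:+C, 2:+C, 3:+C, 4:-*, 5:-C, 6:+C, 7:+B, 8:+C, 9:-C, 10:-B, 11:-C, 12:-C, 13:+C, 14:+C, 15:-C, 16:-B
Rule 1 (one point beyond the 3σ limits) is satisfied at point 4.

rule 1 at point 4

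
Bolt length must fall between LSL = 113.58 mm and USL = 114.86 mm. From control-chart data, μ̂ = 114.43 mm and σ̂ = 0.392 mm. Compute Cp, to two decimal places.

Cp = (USL − LSL) / (6σ̂) = (114.86 − 113.58) / (6 × 0.392) = 1.2800 / 2.3520 = 0.5442

0.54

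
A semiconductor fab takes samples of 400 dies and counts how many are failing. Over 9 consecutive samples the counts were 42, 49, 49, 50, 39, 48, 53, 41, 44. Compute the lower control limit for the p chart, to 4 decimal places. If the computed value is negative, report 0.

0.0674

p̄ = Σdᵢ / (k·n) = 415 / (9 × 400) = 0.11528
LCL = p̄ − 3·√(p̄(1−p̄)/n) = 0.11528 − 3 × 0.01597 = 0.06737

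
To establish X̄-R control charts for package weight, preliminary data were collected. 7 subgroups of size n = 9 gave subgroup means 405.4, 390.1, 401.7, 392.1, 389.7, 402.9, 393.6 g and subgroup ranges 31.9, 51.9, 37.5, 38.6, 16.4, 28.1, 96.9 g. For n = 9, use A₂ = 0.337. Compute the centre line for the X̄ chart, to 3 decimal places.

X̄̄ = (405.4 + 390.1 + 401.7 + 392.1 + 389.7 + 402.9 + 393.6) / 7 = 2775.5000 / 7 = 396.5000
CL = X̄̄ = 396.5000

396.500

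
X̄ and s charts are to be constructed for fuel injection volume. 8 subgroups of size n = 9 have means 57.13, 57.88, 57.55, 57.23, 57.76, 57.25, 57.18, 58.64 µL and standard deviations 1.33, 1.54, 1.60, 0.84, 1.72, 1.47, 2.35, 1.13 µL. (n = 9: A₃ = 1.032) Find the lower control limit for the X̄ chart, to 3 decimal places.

56.032

X̄̄ = (57.13 + 57.88 + 57.55 + 57.23 + 57.76 + 57.25 + 57.18 + 58.64) / 8 = 57.5775
s̄ = (1.33 + 1.54 + 1.60 + 0.84 + 1.72 + 1.47 + 2.35 + 1.13) / 8 = 1.4975
LCL = X̄̄ − A₃·s̄ = 57.5775 − 1.032 × 1.4975 = 56.0321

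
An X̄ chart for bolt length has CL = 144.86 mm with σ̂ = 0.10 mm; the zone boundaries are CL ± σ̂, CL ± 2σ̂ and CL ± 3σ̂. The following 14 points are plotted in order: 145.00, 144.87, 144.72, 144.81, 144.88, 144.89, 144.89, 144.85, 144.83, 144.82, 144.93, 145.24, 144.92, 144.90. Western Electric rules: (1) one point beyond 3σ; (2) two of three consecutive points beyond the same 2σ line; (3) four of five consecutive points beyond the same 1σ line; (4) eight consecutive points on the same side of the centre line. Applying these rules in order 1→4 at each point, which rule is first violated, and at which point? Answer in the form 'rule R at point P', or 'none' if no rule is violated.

Zone of each point (C = within 1σ̂, B = 1σ̂–2σ̂, A = 2σ̂–3σ̂, * = beyond 3σ̂; sign = side of CL): 1:+B, 2:+C, 3:-B, 4:-C, 5:+C, 6:+C, 7:+C, 8:-C, 9:-C, 10:-C, 11:+C, 12:+*, 13:+C, 14:+C
Rule 1 (one point beyond the 3σ limits) is satisfied at point 12.

rule 1 at point 12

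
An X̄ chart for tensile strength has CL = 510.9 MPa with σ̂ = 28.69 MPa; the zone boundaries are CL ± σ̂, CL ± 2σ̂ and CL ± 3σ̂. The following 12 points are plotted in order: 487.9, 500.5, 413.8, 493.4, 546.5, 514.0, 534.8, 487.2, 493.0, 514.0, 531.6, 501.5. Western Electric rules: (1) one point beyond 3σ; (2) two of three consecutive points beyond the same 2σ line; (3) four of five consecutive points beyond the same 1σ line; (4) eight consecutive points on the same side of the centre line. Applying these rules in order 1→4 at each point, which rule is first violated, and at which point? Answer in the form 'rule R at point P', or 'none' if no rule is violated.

Zone of each point (C = within 1σ̂, B = 1σ̂–2σ̂, A = 2σ̂–3σ̂, * = beyond 3σ̂; sign = side of CL): 1:-C, 2:-C, 3:-*, 4:-C, 5:+B, 6:+C, 7:+C, 8:-C, 9:-C, 10:+C, 11:+C, 12:-C
Rule 1 (one point beyond the 3σ limits) is satisfied at point 3.

rule 1 at point 3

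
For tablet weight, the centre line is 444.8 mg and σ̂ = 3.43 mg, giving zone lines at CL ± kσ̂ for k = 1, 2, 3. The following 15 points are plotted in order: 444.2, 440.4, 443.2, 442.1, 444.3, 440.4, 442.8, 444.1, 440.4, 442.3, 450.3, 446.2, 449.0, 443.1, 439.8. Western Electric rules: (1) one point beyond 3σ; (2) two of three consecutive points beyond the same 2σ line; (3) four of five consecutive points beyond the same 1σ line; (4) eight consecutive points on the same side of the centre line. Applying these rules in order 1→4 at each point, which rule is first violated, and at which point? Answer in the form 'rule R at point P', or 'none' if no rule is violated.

Zone of each point (C = within 1σ̂, B = 1σ̂–2σ̂, A = 2σ̂–3σ̂, * = beyond 3σ̂; sign = side of CL): 1:-C, 2:-B, 3:-C, 4:-C, 5:-C, 6:-B, 7:-C, 8:-C, 9:-B, 10:-C, 11:+B, 12:+C, 13:+B, 14:-C, 15:-B
Rule 4 (eight consecutive points on the same side of the centre line) is satisfied at point 8.

rule 4 at point 8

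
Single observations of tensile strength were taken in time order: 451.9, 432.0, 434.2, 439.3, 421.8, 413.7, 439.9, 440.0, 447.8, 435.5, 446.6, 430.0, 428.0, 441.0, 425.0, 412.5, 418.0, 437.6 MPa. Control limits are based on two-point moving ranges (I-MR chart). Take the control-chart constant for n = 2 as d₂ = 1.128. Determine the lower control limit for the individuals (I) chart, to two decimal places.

X̄ = (451.9 + 432.0 + 434.2 + 439.3 + 421.8 + 413.7 + 439.9 + 440.0 + 447.8 + 435.5 + 446.6 + 430.0 + 428.0 + 441.0 + 425.0 + 412.5 + 418.0 + 437.6) / 18 = 433.0444
Moving ranges: 19.9, 2.2, 5.1, 17.5, 8.1, 26.2, 0.1, 7.8, 12.3, 11.1, 16.6, 2.0, 13.0, 16.0, 12.5, 5.5, 19.6; M̄R̄ = 195.5000 / 17 = 11.5000
LCL = X̄ − 3·M̄R̄/d₂ = 433.0444 − 3 × 11.5000 / 1.128 = 402.4593

402.46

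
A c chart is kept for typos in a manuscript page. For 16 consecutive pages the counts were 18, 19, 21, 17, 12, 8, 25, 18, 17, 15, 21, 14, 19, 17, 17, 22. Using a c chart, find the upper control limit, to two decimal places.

30.05

c̄ = (18 + 19 + 21 + 17 + 12 + 8 + 25 + 18 + 17 + 15 + 21 + 14 + 19 + 17 + 17 + 22) / 16 = 280 / 16 = 17.5000
UCL = c̄ + 3√c̄ = 17.5000 + 3 × √17.5000 = 17.5000 + 3 × 4.1833 = 30.0499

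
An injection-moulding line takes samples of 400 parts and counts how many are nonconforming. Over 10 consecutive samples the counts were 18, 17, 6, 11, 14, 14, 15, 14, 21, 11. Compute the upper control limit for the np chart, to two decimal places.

p̄ = Σdᵢ / (k·n) = 141 / (10 × 400) = 0.03525
UCL = np̄ + 3·√(np̄(1−p̄)) = 14.1000 + 3 × √(14.1000×0.96475) = 14.1000 + 3 × 3.6882 = 25.1647

25.16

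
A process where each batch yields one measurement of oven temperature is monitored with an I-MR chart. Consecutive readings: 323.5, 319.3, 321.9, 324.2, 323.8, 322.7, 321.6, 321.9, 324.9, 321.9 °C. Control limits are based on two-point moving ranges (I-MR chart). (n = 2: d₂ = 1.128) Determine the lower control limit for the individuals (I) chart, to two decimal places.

X̄ = (323.5 + 319.3 + 321.9 + 324.2 + 323.8 + 322.7 + 321.6 + 321.9 + 324.9 + 321.9) / 10 = 322.5700
Moving ranges: 4.2, 2.6, 2.3, 0.4, 1.1, 1.1, 0.3, 3.0, 3.0; M̄R̄ = 18.0000 / 9 = 2.0000
LCL = X̄ − 3·M̄R̄/d₂ = 322.5700 − 3 × 2.0000 / 1.128 = 317.2509

317.25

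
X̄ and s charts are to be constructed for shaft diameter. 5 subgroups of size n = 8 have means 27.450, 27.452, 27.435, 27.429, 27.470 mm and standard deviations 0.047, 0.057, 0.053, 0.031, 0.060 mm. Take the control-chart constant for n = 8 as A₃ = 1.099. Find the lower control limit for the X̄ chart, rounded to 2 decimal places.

27.39

X̄̄ = (27.450 + 27.452 + 27.435 + 27.429 + 27.470) / 5 = 27.4472
s̄ = (0.047 + 0.057 + 0.053 + 0.031 + 0.060) / 5 = 0.0496
LCL = X̄̄ − A₃·s̄ = 27.4472 − 1.099 × 0.0496 = 27.3927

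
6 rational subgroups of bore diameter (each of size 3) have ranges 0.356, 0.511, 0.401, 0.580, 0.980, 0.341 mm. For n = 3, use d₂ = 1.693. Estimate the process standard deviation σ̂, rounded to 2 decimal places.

R̄ = (0.356 + 0.511 + 0.401 + 0.580 + 0.980 + 0.341) / 6 = 0.5282
σ̂ = R̄ / d₂ = 0.5282 / 1.693 = 0.3120

0.31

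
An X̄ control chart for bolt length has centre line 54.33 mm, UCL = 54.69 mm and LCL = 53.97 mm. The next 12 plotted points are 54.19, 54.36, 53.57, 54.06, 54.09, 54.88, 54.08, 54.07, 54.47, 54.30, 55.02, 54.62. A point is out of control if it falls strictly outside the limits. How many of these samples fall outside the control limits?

Compare each point to [53.97, 54.69]: sample 3 = 53.57 < LCL; sample 6 = 54.88 > UCL; sample 11 = 55.02 > UCL.

3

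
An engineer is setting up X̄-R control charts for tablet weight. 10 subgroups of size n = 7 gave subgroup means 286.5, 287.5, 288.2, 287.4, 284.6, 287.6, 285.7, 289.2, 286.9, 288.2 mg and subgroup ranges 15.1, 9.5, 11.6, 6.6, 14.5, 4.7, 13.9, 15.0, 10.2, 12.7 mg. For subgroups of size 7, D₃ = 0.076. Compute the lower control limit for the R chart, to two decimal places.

0.86

R̄ = (15.1 + 9.5 + 11.6 + 6.6 + 14.5 + 4.7 + 13.9 + 15.0 + 10.2 + 12.7) / 10 = 113.8000 / 10 = 11.3800
LCL_R = D₃·R̄ = 0.076 × 11.3800 = 0.8649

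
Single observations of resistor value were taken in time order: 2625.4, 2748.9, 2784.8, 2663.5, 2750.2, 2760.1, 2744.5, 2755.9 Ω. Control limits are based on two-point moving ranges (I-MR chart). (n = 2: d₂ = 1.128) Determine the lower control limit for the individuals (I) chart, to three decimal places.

X̄ = (2625.4 + 2748.9 + 2784.8 + 2663.5 + 2750.2 + 2760.1 + 2744.5 + 2755.9) / 8 = 2729.1625
Moving ranges: 123.5, 35.9, 121.3, 86.7, 9.9, 15.6, 11.4; M̄R̄ = 404.3000 / 7 = 57.7571
LCL = X̄ − 3·M̄R̄/d₂ = 2729.1625 − 3 × 57.7571 / 1.128 = 2575.5531

2575.553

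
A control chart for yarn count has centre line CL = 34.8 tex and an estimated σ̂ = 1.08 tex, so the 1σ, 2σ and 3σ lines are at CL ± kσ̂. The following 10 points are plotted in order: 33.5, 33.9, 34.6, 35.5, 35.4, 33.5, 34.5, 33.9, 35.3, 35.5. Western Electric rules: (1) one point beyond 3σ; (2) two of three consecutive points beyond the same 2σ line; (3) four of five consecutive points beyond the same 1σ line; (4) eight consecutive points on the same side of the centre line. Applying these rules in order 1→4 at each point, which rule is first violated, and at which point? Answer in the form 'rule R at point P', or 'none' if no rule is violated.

none

Zone of each point (C = within 1σ̂, B = 1σ̂–2σ̂, A = 2σ̂–3σ̂, * = beyond 3σ̂; sign = side of CL): 1:-B, 2:-C, 3:-C, 4:+C, 5:+C, 6:-B, 7:-C, 8:-C, 9:+C, 10:+C
No rule fires across all 10 points.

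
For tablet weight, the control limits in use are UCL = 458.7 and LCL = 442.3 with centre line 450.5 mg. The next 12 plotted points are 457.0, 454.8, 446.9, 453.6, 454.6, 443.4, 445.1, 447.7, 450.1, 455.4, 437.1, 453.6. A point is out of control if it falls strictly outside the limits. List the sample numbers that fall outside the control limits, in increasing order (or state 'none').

Compare each point to [442.3, 458.7]: sample 11 = 437.1 < LCL.

11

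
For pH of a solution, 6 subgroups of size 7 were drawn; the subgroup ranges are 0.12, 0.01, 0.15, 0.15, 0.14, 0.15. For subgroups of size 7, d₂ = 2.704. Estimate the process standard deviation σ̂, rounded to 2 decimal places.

0.04

R̄ = (0.12 + 0.01 + 0.15 + 0.15 + 0.14 + 0.15) / 6 = 0.1200
σ̂ = R̄ / d₂ = 0.1200 / 2.704 = 0.0444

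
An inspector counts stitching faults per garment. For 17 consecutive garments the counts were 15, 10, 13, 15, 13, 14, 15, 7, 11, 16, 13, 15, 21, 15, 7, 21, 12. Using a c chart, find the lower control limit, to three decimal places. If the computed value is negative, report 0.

c̄ = (15 + 10 + 13 + 15 + 13 + 14 + 15 + 7 + 11 + 16 + 13 + 15 + 21 + 15 + 7 + 21 + 12) / 17 = 233 / 17 = 13.7059
LCL = c̄ − 3√c̄ = 13.7059 − 3 × 3.7021 = 2.5994

2.599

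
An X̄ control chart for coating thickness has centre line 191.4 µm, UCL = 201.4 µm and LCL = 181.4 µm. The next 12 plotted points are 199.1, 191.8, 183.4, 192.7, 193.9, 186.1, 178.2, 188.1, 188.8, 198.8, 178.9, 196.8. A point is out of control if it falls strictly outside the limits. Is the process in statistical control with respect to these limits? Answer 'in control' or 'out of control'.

Compare each point to [181.4, 201.4]: sample 7 = 178.2 < LCL; sample 11 = 178.9 < LCL.

out of control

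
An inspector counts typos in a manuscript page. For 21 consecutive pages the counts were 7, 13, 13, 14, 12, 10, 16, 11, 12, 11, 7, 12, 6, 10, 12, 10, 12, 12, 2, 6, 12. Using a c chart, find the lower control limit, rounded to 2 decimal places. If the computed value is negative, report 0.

c̄ = (7 + 13 + 13 + 14 + 12 + 10 + 16 + 11 + 12 + 11 + 7 + 12 + 6 + 10 + 12 + 10 + 12 + 12 + 2 + 6 + 12) / 21 = 220 / 21 = 10.4762
LCL = c̄ − 3√c̄ = 10.4762 − 3 × 3.2367 = 0.7661

0.77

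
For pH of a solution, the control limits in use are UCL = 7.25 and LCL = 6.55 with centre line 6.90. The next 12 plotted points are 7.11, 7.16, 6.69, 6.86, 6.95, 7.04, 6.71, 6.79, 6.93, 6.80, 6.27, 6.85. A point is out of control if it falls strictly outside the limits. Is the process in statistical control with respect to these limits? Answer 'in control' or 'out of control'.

Compare each point to [6.55, 7.25]: sample 11 = 6.27 < LCL.

out of control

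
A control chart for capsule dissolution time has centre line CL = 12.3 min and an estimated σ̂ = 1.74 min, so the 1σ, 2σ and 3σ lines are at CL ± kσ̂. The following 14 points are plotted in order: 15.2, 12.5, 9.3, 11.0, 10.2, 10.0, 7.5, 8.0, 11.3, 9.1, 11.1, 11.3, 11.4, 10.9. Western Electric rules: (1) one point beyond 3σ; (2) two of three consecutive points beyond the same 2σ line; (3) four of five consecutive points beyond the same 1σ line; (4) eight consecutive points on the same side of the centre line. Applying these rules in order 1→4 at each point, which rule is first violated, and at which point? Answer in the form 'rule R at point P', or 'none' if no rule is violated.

rule 3 at point 7

Zone of each point (C = within 1σ̂, B = 1σ̂–2σ̂, A = 2σ̂–3σ̂, * = beyond 3σ̂; sign = side of CL): 1:+B, 2:+C, 3:-B, 4:-C, 5:-B, 6:-B, 7:-A, 8:-A, 9:-C, 10:-B, 11:-C, 12:-C, 13:-C, 14:-C
Rule 3 (four of five consecutive points beyond the same 1σ limit) is satisfied at point 7.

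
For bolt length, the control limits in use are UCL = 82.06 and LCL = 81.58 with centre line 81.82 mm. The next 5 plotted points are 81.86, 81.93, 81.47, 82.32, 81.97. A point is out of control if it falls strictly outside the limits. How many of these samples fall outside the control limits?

Compare each point to [81.58, 82.06]: sample 3 = 81.47 < LCL; sample 4 = 82.32 > UCL.

2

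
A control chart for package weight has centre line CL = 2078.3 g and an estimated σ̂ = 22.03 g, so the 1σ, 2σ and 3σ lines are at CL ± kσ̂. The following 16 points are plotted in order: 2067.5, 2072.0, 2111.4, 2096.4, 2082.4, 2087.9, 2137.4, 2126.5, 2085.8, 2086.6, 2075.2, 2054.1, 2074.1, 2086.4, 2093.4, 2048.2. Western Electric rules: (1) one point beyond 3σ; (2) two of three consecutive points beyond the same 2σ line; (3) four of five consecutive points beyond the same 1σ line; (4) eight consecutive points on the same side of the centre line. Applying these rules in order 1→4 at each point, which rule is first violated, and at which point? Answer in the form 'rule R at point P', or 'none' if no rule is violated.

Zone of each point (C = within 1σ̂, B = 1σ̂–2σ̂, A = 2σ̂–3σ̂, * = beyond 3σ̂; sign = side of CL): 1:-C, 2:-C, 3:+B, 4:+C, 5:+C, 6:+C, 7:+A, 8:+A, 9:+C, 10:+C, 11:-C, 12:-B, 13:-C, 14:+C, 15:+C, 16:-B
Rule 2 (two of three consecutive points beyond the same 2σ limit) is satisfied at point 8.

rule 2 at point 8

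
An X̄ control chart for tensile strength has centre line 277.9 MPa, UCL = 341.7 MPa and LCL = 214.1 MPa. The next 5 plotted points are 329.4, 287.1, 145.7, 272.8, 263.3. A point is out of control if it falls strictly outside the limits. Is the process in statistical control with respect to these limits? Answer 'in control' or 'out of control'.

Compare each point to [214.1, 341.7]: sample 3 = 145.7 < LCL.

out of control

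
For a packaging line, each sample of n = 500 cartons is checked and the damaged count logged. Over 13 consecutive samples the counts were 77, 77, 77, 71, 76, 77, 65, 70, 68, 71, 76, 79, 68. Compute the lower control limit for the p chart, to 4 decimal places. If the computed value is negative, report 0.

0.0990

p̄ = Σdᵢ / (k·n) = 952 / (13 × 500) = 0.14646
LCL = p̄ − 3·√(p̄(1−p̄)/n) = 0.14646 − 3 × 0.01581 = 0.09903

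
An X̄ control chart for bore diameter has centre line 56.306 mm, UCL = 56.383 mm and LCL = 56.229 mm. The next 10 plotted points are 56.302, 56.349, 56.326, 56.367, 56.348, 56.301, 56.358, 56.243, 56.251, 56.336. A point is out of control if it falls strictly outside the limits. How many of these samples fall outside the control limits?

0

All 10 points lie within [56.229, 56.383].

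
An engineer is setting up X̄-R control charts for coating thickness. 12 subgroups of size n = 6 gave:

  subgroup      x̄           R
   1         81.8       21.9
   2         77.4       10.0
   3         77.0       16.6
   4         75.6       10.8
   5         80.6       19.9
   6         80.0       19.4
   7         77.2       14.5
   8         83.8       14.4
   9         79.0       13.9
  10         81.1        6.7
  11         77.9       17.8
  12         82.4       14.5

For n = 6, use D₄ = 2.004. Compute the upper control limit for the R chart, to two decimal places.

R̄ = (21.9 + 10.0 + 16.6 + 10.8 + 19.9 + 19.4 + 14.5 + 14.4 + 13.9 + 6.7 + 17.8 + 14.5) / 12 = 180.4000 / 12 = 15.0333
UCL_R = D₄·R̄ = 2.004 × 15.0333 = 30.1268

30.13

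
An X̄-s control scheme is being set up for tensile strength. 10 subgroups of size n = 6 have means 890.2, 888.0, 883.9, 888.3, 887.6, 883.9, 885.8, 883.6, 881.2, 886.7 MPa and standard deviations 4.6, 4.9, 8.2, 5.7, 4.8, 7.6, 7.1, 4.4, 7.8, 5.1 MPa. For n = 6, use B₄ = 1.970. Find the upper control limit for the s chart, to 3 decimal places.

11.859

s̄ = (4.6 + 4.9 + 8.2 + 5.7 + 4.8 + 7.6 + 7.1 + 4.4 + 7.8 + 5.1) / 10 = 6.0200
UCL_s = B₄·s̄ = 1.970 × 6.0200 = 11.8594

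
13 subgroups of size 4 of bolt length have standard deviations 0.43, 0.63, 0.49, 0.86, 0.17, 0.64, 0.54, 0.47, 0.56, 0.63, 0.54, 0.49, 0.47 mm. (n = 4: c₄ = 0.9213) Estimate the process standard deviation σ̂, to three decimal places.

0.578

s̄ = (0.43 + 0.63 + 0.49 + 0.86 + 0.17 + 0.64 + 0.54 + 0.47 + 0.56 + 0.63 + 0.54 + 0.49 + 0.47) / 13 = 0.5323
σ̂ = s̄ / c₄ = 0.5323 / 0.9213 = 0.5778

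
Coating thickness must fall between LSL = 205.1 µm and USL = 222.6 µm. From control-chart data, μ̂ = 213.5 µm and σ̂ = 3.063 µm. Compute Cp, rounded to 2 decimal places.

Cp = (USL − LSL) / (6σ̂) = (222.6 − 205.1) / (6 × 3.063) = 17.5000 / 18.3780 = 0.9522

0.95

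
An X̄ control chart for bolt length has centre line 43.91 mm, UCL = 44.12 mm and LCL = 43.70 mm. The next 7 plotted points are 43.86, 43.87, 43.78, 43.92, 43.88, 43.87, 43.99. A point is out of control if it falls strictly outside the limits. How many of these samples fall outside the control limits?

All 7 points lie within [43.70, 44.12].

0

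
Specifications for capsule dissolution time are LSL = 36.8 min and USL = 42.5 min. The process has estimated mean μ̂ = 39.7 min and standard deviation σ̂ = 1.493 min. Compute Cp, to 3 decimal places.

Cp = (USL − LSL) / (6σ̂) = (42.5 − 36.8) / (6 × 1.493) = 5.7000 / 8.9580 = 0.6363

0.636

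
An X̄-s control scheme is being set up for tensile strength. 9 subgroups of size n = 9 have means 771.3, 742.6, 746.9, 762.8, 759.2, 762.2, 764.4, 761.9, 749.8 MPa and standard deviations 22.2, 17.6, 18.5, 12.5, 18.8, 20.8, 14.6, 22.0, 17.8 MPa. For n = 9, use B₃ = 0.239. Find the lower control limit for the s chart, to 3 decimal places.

4.376

s̄ = (22.2 + 17.6 + 18.5 + 12.5 + 18.8 + 20.8 + 14.6 + 22.0 + 17.8) / 9 = 18.3111
LCL_s = B₃·s̄ = 0.239 × 18.3111 = 4.3764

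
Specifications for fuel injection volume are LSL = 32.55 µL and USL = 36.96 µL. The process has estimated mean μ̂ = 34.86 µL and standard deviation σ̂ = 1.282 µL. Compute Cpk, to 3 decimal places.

Cpu = (USL − μ̂) / (3σ̂) = (36.96 − 34.86) / (3 × 1.282) = 0.5460; Cpl = (μ̂ − LSL) / (3σ̂) = (34.86 − 32.55) / (3 × 1.282) = 0.6006; Cpk = min(Cpu, Cpl) = 0.5460

0.546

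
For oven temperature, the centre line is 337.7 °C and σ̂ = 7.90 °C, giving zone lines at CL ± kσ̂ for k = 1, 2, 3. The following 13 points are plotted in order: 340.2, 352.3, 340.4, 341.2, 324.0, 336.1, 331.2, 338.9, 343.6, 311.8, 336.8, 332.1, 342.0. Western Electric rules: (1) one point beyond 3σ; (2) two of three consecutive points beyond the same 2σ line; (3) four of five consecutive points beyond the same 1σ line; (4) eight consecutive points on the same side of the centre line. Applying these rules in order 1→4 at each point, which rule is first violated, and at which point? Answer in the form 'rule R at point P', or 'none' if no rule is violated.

rule 1 at point 10

Zone of each point (C = within 1σ̂, B = 1σ̂–2σ̂, A = 2σ̂–3σ̂, * = beyond 3σ̂; sign = side of CL): 1:+C, 2:+B, 3:+C, 4:+C, 5:-B, 6:-C, 7:-C, 8:+C, 9:+C, 10:-*, 11:-C, 12:-C, 13:+C
Rule 1 (one point beyond the 3σ limits) is satisfied at point 10.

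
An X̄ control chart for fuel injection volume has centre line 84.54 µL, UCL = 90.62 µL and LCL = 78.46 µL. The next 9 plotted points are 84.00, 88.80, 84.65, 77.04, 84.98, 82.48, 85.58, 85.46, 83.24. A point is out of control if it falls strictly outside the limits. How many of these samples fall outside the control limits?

1

Compare each point to [78.46, 90.62]: sample 4 = 77.04 < LCL.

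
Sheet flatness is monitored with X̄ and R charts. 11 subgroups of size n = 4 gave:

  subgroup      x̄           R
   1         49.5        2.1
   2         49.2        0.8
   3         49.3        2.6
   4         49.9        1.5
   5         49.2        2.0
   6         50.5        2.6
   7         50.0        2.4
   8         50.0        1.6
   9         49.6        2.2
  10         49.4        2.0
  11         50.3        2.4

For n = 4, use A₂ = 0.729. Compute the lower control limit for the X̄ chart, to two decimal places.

X̄̄ = (49.5 + 49.2 + 49.3 + 49.9 + 49.2 + 50.5 + 50.0 + 50.0 + 49.6 + 49.4 + 50.3) / 11 = 546.9000 / 11 = 49.7182
R̄ = (2.1 + 0.8 + 2.6 + 1.5 + 2.0 + 2.6 + 2.4 + 1.6 + 2.2 + 2.0 + 2.4) / 11 = 22.2000 / 11 = 2.0182
LCL = X̄̄ − A₂·R̄ = 49.7182 − 0.729 × 2.0182 = 48.2469

48.25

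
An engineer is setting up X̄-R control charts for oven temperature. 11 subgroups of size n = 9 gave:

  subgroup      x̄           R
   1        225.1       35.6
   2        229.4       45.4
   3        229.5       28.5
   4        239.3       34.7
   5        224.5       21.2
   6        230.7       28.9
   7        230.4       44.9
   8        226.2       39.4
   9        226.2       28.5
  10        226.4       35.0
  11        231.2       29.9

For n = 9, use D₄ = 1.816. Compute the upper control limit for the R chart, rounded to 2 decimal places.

R̄ = (35.6 + 45.4 + 28.5 + 34.7 + 21.2 + 28.9 + 44.9 + 39.4 + 28.5 + 35.0 + 29.9) / 11 = 372.0000 / 11 = 33.8182
UCL_R = D₄·R̄ = 1.816 × 33.8182 = 61.4138

61.41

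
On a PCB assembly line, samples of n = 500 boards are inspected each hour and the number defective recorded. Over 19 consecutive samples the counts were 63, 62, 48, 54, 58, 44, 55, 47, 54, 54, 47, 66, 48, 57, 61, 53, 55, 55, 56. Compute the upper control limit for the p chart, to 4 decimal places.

p̄ = Σdᵢ / (k·n) = 1037 / (19 × 500) = 0.10916
UCL = p̄ + 3·√(p̄(1−p̄)/n) = 0.10916 + 3 × √(0.10916×0.89084/500) = 0.10916 + 3 × 0.01395 = 0.15100

0.1510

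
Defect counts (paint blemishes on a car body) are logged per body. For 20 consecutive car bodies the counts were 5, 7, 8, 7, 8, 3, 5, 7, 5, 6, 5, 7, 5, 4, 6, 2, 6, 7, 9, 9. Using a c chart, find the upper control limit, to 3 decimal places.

c̄ = (5 + 7 + 8 + 7 + 8 + 3 + 5 + 7 + 5 + 6 + 5 + 7 + 5 + 4 + 6 + 2 + 6 + 7 + 9 + 9) / 20 = 121 / 20 = 6.0500
UCL = c̄ + 3√c̄ = 6.0500 + 3 × √6.0500 = 6.0500 + 3 × 2.4597 = 13.4290

13.429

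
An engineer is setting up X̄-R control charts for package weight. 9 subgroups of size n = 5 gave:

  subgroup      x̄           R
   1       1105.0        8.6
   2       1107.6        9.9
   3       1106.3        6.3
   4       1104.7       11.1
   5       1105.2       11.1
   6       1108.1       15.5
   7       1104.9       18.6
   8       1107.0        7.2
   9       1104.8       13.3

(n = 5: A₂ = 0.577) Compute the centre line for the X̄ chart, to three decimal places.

X̄̄ = (1105.0 + 1107.6 + 1106.3 + 1104.7 + 1105.2 + 1108.1 + 1104.9 + 1107.0 + 1104.8) / 9 = 9953.6000 / 9 = 1105.9556
CL = X̄̄ = 1105.9556

1105.956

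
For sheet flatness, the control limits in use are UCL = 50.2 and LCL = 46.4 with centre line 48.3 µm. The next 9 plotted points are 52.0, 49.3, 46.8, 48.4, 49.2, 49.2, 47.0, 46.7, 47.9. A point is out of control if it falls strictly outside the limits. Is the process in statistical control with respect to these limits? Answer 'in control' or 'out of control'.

Compare each point to [46.4, 50.2]: sample 1 = 52.0 > UCL.

out of control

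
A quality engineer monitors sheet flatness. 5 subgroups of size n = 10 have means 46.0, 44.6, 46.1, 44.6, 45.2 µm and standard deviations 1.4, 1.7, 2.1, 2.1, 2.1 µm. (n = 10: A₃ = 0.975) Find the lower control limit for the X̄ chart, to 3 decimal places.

43.467

X̄̄ = (46.0 + 44.6 + 46.1 + 44.6 + 45.2) / 5 = 45.3000
s̄ = (1.4 + 1.7 + 2.1 + 2.1 + 2.1) / 5 = 1.8800
LCL = X̄̄ − A₃·s̄ = 45.3000 − 0.975 × 1.8800 = 43.4670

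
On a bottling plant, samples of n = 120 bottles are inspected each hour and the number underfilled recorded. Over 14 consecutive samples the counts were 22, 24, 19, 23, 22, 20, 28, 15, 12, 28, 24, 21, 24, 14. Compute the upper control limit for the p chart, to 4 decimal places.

p̄ = Σdᵢ / (k·n) = 296 / (14 × 120) = 0.17619
UCL = p̄ + 3·√(p̄(1−p̄)/n) = 0.17619 + 3 × √(0.17619×0.82381/120) = 0.17619 + 3 × 0.03478 = 0.28053

0.2805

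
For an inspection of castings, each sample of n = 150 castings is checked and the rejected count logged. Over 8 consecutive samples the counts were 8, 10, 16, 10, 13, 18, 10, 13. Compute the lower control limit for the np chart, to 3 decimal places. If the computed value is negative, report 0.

2.188

p̄ = Σdᵢ / (k·n) = 98 / (8 × 150) = 0.08167
LCL = np̄ − 3·√(np̄(1−p̄)) = 12.2500 − 3 × 3.3540 = 2.1879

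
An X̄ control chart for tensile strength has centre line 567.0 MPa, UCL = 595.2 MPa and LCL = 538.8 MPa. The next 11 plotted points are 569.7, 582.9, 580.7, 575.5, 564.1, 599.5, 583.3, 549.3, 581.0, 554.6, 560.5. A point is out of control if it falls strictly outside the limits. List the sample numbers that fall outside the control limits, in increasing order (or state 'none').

6

Compare each point to [538.8, 595.2]: sample 6 = 599.5 > UCL.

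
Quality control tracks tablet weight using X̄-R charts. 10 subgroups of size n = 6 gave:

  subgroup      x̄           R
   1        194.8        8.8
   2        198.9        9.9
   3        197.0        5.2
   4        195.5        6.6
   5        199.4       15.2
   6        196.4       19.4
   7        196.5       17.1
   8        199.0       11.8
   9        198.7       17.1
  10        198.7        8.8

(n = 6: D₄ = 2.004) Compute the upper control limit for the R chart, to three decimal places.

R̄ = (8.8 + 9.9 + 5.2 + 6.6 + 15.2 + 19.4 + 17.1 + 11.8 + 17.1 + 8.8) / 10 = 119.9000 / 10 = 11.9900
UCL_R = D₄·R̄ = 2.004 × 11.9900 = 24.0280

24.028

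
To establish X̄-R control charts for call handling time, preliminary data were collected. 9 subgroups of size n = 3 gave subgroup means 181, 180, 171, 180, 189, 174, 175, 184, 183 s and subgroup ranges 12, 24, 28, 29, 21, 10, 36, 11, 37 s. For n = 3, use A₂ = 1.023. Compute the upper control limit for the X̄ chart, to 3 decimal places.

203.309

X̄̄ = (181 + 180 + 171 + 180 + 189 + 174 + 175 + 184 + 183) / 9 = 1617.0000 / 9 = 179.6667
R̄ = (12 + 24 + 28 + 29 + 21 + 10 + 36 + 11 + 37) / 9 = 208.0000 / 9 = 23.1111
UCL = X̄̄ + A₂·R̄ = 179.6667 + 1.023 × 23.1111 = 203.3093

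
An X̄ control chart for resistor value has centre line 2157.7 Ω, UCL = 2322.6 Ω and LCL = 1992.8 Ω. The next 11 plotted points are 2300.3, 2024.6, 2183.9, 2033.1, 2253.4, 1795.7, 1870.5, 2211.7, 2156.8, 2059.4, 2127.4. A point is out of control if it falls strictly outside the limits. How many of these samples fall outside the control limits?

Compare each point to [1992.8, 2322.6]: sample 6 = 1795.7 < LCL; sample 7 = 1870.5 < LCL.

2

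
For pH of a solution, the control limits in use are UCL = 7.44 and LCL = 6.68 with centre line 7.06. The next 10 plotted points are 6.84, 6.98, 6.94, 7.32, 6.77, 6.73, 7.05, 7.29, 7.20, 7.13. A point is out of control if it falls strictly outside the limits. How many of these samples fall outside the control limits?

0

All 10 points lie within [6.68, 7.44].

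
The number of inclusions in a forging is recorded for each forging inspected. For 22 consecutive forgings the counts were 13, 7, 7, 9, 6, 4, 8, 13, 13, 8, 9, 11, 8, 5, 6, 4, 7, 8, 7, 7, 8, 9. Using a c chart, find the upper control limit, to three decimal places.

c̄ = (13 + 7 + 7 + 9 + 6 + 4 + 8 + 13 + 13 + 8 + 9 + 11 + 8 + 5 + 6 + 4 + 7 + 8 + 7 + 7 + 8 + 9) / 22 = 177 / 22 = 8.0455
UCL = c̄ + 3√c̄ = 8.0455 + 3 × √8.0455 = 8.0455 + 3 × 2.8365 = 16.5548

16.555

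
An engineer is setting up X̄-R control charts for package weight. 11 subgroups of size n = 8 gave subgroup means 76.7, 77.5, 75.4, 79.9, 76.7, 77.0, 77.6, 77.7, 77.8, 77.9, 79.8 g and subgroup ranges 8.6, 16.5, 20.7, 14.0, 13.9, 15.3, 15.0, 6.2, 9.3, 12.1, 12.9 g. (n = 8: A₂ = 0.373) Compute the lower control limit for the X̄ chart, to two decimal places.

X̄̄ = (76.7 + 77.5 + 75.4 + 79.9 + 76.7 + 77.0 + 77.6 + 77.7 + 77.8 + 77.9 + 79.8) / 11 = 854.0000 / 11 = 77.6364
R̄ = (8.6 + 16.5 + 20.7 + 14.0 + 13.9 + 15.3 + 15.0 + 6.2 + 9.3 + 12.1 + 12.9) / 11 = 144.5000 / 11 = 13.1364
LCL = X̄̄ − A₂·R̄ = 77.6364 − 0.373 × 13.1364 = 72.7365

72.74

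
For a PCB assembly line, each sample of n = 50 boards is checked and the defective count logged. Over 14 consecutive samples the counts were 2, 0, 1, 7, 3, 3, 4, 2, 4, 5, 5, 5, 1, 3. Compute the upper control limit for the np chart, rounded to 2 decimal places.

8.42

p̄ = Σdᵢ / (k·n) = 45 / (14 × 50) = 0.06429
UCL = np̄ + 3·√(np̄(1−p̄)) = 3.2143 + 3 × √(3.2143×0.93571) = 3.2143 + 3 × 1.7343 = 8.4171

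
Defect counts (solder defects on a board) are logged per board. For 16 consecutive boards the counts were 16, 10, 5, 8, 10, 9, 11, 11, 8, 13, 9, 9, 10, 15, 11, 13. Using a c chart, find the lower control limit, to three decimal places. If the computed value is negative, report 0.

c̄ = (16 + 10 + 5 + 8 + 10 + 9 + 11 + 11 + 8 + 13 + 9 + 9 + 10 + 15 + 11 + 13) / 16 = 168 / 16 = 10.5000
LCL = c̄ − 3√c̄ = 10.5000 − 3 × 3.2404 = 0.7789

0.779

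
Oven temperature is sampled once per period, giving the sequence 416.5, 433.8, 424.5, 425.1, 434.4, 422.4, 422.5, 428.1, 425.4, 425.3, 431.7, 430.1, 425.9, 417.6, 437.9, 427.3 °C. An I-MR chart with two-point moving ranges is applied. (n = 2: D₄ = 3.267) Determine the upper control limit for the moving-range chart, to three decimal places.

23.610

Moving ranges: 17.3, 9.3, 0.6, 9.3, 12.0, 0.1, 5.6, 2.7, 0.1, 6.4, 1.6, 4.2, 8.3, 20.3, 10.6; M̄R̄ = 108.4000 / 15 = 7.2267
UCL_MR = D₄·M̄R̄ = 3.267 × 7.2267 = 23.6095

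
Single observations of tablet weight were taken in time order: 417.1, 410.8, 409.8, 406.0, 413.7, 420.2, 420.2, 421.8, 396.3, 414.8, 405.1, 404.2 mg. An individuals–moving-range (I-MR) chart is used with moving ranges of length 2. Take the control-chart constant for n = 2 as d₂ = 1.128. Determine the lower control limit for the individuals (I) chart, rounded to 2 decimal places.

391.96

X̄ = (417.1 + 410.8 + 409.8 + 406.0 + 413.7 + 420.2 + 420.2 + 421.8 + 396.3 + 414.8 + 405.1 + 404.2) / 12 = 411.6667
Moving ranges: 6.3, 1.0, 3.8, 7.7, 6.5, 0.0, 1.6, 25.5, 18.5, 9.7, 0.9; M̄R̄ = 81.5000 / 11 = 7.4091
LCL = X̄ − 3·M̄R̄/d₂ = 411.6667 − 3 × 7.4091 / 1.128 = 391.9616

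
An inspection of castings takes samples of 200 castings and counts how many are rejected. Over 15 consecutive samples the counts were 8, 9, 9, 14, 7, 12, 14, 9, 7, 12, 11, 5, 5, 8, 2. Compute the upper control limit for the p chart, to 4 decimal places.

0.0875

p̄ = Σdᵢ / (k·n) = 132 / (15 × 200) = 0.04400
UCL = p̄ + 3·√(p̄(1−p̄)/n) = 0.04400 + 3 × √(0.04400×0.95600/200) = 0.04400 + 3 × 0.01450 = 0.08751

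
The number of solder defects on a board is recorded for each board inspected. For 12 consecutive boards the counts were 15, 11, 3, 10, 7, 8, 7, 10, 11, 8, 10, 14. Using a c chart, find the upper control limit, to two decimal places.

c̄ = (15 + 11 + 3 + 10 + 7 + 8 + 7 + 10 + 11 + 8 + 10 + 14) / 12 = 114 / 12 = 9.5000
UCL = c̄ + 3√c̄ = 9.5000 + 3 × √9.5000 = 9.5000 + 3 × 3.0822 = 18.7466

18.75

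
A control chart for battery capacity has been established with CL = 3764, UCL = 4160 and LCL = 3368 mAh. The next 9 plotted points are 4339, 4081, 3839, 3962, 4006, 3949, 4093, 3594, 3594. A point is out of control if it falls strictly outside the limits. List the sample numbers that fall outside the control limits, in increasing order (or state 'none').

Compare each point to [3368, 4160]: sample 1 = 4339 > UCL.

1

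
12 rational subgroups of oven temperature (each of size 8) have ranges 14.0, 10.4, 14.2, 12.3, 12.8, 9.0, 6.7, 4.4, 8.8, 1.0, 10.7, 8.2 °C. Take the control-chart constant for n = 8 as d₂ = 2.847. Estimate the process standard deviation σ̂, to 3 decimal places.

R̄ = (14.0 + 10.4 + 14.2 + 12.3 + 12.8 + 9.0 + 6.7 + 4.4 + 8.8 + 1.0 + 10.7 + 8.2) / 12 = 9.3750
σ̂ = R̄ / d₂ = 9.3750 / 2.847 = 3.2929

3.293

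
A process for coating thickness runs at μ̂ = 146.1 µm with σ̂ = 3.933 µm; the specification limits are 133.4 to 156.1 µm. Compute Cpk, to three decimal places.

0.848

Cpu = (USL − μ̂) / (3σ̂) = (156.1 − 146.1) / (3 × 3.933) = 0.8475; Cpl = (μ̂ − LSL) / (3σ̂) = (146.1 − 133.4) / (3 × 3.933) = 1.0764; Cpk = min(Cpu, Cpl) = 0.8475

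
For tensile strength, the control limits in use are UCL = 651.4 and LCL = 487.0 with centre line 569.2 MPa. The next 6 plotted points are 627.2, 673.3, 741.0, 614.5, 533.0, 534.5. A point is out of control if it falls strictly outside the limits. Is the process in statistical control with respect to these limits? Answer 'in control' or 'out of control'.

Compare each point to [487.0, 651.4]: sample 2 = 673.3 > UCL; sample 3 = 741.0 > UCL.

out of control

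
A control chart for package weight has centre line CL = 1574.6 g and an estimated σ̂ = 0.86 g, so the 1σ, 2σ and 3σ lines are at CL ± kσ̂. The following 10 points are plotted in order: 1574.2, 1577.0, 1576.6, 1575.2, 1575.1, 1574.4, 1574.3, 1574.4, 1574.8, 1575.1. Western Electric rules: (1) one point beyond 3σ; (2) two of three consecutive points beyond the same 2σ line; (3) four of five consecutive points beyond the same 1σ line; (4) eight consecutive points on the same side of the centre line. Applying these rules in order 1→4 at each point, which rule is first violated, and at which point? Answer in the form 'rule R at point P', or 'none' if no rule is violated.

Zone of each point (C = within 1σ̂, B = 1σ̂–2σ̂, A = 2σ̂–3σ̂, * = beyond 3σ̂; sign = side of CL): 1:-C, 2:+A, 3:+A, 4:+C, 5:+C, 6:-C, 7:-C, 8:-C, 9:+C, 10:+C
Rule 2 (two of three consecutive points beyond the same 2σ limit) is satisfied at point 3.

rule 2 at point 3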